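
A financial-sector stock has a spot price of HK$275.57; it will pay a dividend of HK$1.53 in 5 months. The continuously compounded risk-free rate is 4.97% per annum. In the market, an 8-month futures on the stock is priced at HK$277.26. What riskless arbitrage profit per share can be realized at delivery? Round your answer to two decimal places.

PV(dividends) I = 1.53·e^(−0.0497·5/12) = 1.4986
Fair futures F* = (S − I)·e^(rT) = (275.57 − 1.4986)·e^0.033133 = 274.0714 × 1.033688 = 283.3043
Market HK$277.26 < fair 283.3043: forward underpriced → reverse cash-and-carry (short the stock, invest proceeds at r, pay the dividends, go long the forward).
Profit at T = |F_mkt − F*| = |277.26 − 283.3043| = HK$6.04 per share

HK$6.04 per share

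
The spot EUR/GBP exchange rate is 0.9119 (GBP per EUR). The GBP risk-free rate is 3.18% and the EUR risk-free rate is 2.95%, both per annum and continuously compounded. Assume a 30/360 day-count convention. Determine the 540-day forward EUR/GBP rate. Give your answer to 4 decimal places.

F = S·e^((r_GBP − r_EUR)T) = 0.9119 · e^((0.0318 − 0.0295) × 540/360)
= 0.9119 · e^0.003450 = 0.9119 × 1.003456
F = 0.9151 GBP per EUR

0.9151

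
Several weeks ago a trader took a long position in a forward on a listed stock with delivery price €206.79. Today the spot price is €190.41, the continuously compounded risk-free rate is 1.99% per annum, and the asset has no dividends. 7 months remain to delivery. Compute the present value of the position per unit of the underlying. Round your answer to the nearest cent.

-€13.99

Current fair forward for the remaining 7 months: F = S·e^(r·T), r = 0.0199
F = 190.41 · e^(0.0199 × 7/12) = 190.41 × 1.011676 = 192.6332
Value of long forward = (F − K)·e^(−rT) = (192.6332 − 206.79) · e^(−0.0199·7/12)
= -14.1568 × 0.988459 = -13.99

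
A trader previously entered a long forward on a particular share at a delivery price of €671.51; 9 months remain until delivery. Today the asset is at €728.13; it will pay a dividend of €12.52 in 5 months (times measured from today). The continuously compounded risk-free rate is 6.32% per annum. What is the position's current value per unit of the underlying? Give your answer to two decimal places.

PV(remaining dividends) I = 12.52·e^(−0.0632·5/12) = 12.1946
Current forward F = (S − I)·e^(rT) = (728.13 − 12.1946)·e^(0.0632·9/12) = 715.9354 × 1.048541 = 750.6876
Value (long) = (F − K)·e^(−rT) = (750.6876 − 671.51) × 0.953706 = 75.5122
Value = €75.51

€75.51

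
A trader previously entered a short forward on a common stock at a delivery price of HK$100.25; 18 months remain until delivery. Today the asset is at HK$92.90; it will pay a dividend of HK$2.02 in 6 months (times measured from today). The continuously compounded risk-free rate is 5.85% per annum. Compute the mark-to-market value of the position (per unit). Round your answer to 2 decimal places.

PV(remaining dividends) I = 2.02·e^(−0.0585·6/12) = 1.9618
Current forward F = (S − I)·e^(rT) = (92.90 − 1.9618)·e^(0.0585·18/12) = 90.9382 × 1.091715 = 99.2786
Value (long) = (F − K)·e^(−rT) = (99.2786 − 100.25) × 0.915990 = -0.8898
Short position value = −(long value) = HK$0.89

HK$0.89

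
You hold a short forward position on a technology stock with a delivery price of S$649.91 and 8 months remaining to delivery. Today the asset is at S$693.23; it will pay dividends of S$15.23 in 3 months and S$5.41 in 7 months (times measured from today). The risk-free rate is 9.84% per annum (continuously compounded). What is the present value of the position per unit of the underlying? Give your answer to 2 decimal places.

-S$64.62

PV(remaining dividends) I = 15.23·e^(−0.0984·3/12) + 5.41·e^(−0.0984·7/12) = 19.9681
Current forward F = (S − I)·e^(rT) = (693.23 − 19.9681)·e^(0.0984·8/12) = 673.2619 × 1.067800 = 718.9091
Value (long) = (F − K)·e^(−rT) = (718.9091 − 649.91) × 0.936505 = 64.6180
Short position value = −(long value) = -S$64.62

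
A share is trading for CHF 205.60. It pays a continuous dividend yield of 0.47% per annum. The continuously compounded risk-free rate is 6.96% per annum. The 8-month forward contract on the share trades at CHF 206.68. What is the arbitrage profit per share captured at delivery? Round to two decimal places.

Fair forward: F* = S·e^(carry·T), with carry = (r − q) = 0.0696 − 0.0047 = 0.0649
F* = 205.60 · e^(0.0649 × 8/12) = 205.60 · e^0.043267 = 205.60 × 1.044217 = CHF 214.6910
Market CHF 206.68 < fair CHF 214.6910: forward underpriced → reverse cash-and-carry (short spot, go long the forward).
At maturity, profit = |F_mkt − F*| = |206.68 − 214.6910| = CHF 8.01 per share

CHF 8.01 per share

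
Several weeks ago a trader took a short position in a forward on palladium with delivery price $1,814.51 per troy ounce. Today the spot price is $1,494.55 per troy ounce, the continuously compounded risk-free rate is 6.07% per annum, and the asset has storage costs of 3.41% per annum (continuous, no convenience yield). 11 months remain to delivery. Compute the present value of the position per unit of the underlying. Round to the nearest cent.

$174.30 per troy ounce

Current fair forward for the remaining 11 months: F = S·e^((r + u)·T), (r + u) = 0.0607 + 0.0341 = 0.0948
F = 1494.55 · e^(0.0948 × 11/12) = 1494.55 × 1.09078760 = 1630.2366
Value of long forward = (F − K)·e^(−rT) = (1630.2366 − 1814.51) · e^(−0.0607·11/12)
= -184.2734 × 0.94587801 = -174.30
Short position value = −(long value) = $174.30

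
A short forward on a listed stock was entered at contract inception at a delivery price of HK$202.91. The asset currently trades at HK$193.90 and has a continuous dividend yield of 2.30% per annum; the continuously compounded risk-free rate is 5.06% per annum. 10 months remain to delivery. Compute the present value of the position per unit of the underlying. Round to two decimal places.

Current fair forward for the remaining 10 months: F = S·e^((r − q)·T), (r − q) = 0.0506 − 0.0230 = 0.0276
F = 193.90 · e^(0.0276 × 10/12) = 193.90 × 1.023267 = 198.4115
Value of long forward = (F − K)·e^(−rT) = (198.4115 − 202.91) · e^(−0.0506·10/12)
= -4.4985 × 0.958710 = -4.31
Short position value = −(long value) = HK$4.31

HK$4.31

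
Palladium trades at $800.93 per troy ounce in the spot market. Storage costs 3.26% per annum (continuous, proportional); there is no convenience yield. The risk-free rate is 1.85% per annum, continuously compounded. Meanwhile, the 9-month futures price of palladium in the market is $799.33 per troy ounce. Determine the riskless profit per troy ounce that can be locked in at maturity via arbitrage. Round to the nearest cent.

$32.89 per troy ounce

Fair futures: F* = S·e^(carry·T), with carry = (r + u) = 0.0185 + 0.0326 = 0.0511
F* = 800.93 · e^(0.0511 × 9/12) = 800.93 · e^0.038325 = 800.93 × 1.039069 = $832.2215
Market $799.33 < fair $832.2215: forward underpriced → reverse cash-and-carry (short spot, go long the forward).
At maturity, profit = |F_mkt − F*| = |799.33 − 832.2215| = $32.89 per troy ounce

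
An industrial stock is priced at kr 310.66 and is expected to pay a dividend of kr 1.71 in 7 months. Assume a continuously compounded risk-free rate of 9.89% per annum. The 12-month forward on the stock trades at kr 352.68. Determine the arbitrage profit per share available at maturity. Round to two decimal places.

PV(dividends) I = 1.71·e^(−0.0989·7/12) = 1.6141
Fair forward F* = (S − I)·e^(rT) = (310.66 − 1.6141)·e^0.098900 = 309.0459 × 1.103956 = 341.1731
Market kr 352.68 > fair 341.1731: forward overpriced → cash-and-carry (borrow at r, buy the stock and collect the dividends, short the forward).
Profit at T = |F_mkt − F*| = |352.68 − 341.1731| = kr 11.51 per share

kr 11.51 per share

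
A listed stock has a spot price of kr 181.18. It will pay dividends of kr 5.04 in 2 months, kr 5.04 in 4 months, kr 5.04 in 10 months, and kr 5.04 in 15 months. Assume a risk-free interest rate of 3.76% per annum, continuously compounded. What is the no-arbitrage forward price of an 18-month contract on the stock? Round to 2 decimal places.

kr 170.87

PV(dividends) I = 5.04·e^(−0.0376·2/12) + 5.04·e^(−0.0376·4/12) + 5.04·e^(−0.0376·10/12) + 5.04·e^(−0.0376·15/12)
I = 5.0085 + 4.9772 + 4.8845 + 4.8086 = 19.6788
F = (S − I)·e^(rT) = (181.18 − 19.6788) · e^(0.0376·18/12)
= 161.5012 · e^0.056400 = 161.5012 × 1.058021 = kr 170.87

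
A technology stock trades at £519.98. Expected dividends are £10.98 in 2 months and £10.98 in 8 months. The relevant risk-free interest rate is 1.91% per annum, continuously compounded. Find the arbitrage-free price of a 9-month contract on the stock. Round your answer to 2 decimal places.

£505.38

PV(dividends) I = 10.98·e^(−0.0191·2/12) + 10.98·e^(−0.0191·8/12)
I = 10.9451 + 10.8411 = 21.7862
F = (S − I)·e^(rT) = (519.98 − 21.7862) · e^(0.0191·9/12)
= 498.1938 · e^0.014325 = 498.1938 × 1.014428 = £505.38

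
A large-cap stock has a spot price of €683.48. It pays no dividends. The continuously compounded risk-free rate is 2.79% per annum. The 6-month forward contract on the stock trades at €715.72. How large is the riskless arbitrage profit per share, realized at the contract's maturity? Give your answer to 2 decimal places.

Fair forward: F* = S·e^(carry·T), with carry = r = 0.0279
F* = 683.48 · e^(0.0279 × 6/12) = 683.48 · e^0.013950 = 683.48 × 1.014048 = €693.0815
Market €715.72 > fair €693.0815: forward overpriced → cash-and-carry (buy spot, short the forward).
At maturity, profit = |F_mkt − F*| = |715.72 − 693.0815| = €22.64 per share

€22.64 per share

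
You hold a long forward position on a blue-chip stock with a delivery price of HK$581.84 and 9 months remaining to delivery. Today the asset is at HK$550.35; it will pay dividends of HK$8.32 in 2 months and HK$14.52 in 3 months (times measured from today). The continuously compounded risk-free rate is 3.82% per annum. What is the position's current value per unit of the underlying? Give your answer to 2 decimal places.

PV(remaining dividends) I = 8.32·e^(−0.0382·2/12) + 14.52·e^(−0.0382·3/12) = 22.6492
Current forward F = (S − I)·e^(rT) = (550.35 − 22.6492)·e^(0.0382·9/12) = 527.7008 × 1.029064 = 543.0379
Value (long) = (F − K)·e^(−rT) = (543.0379 − 581.84) × 0.971757 = -37.7062
Value = -HK$37.71

-HK$37.71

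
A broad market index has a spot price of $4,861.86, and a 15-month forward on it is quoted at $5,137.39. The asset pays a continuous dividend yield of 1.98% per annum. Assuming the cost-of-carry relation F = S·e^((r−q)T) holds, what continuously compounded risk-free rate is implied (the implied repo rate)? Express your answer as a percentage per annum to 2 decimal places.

6.39%

From F = S·e^((r−q)T): (r − q) = ln(F/S)/T
ln(5137.39/4861.86) = ln(1.056672) = 0.055124
(r − q) = 0.055124 / (15/12) = 0.044099
r = ln(F/S)/T + q = 0.044099 + 0.0198 = 0.063899
r = 6.39%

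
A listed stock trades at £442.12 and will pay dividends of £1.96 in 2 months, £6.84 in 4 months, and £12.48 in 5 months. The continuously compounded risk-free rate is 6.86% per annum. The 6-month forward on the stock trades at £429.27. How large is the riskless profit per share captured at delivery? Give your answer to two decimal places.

£6.80 per share

PV(dividends) I = 1.96·e^(−0.0686·2/12) + 6.84·e^(−0.0686·4/12) + 12.48·e^(−0.0686·5/12) = 20.7514
Fair forward F* = (S − I)·e^(rT) = (442.12 − 20.7514)·e^0.034300 = 421.3686 × 1.034895 = 436.0723
Market £429.27 < fair 436.0723: forward underpriced → reverse cash-and-carry (short the stock, invest proceeds at r, pay the dividends, go long the forward).
Profit at T = |F_mkt − F*| = |429.27 − 436.0723| = £6.80 per share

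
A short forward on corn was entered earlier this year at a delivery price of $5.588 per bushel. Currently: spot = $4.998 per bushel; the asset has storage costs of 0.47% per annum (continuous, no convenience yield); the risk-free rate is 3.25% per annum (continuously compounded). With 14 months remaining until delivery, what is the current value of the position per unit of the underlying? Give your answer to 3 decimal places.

$0.355 per bushel

Current fair forward for the remaining 14 months: F = S·e^((r + u)·T), (r + u) = 0.0325 + 0.0047 = 0.0372
F = 4.998 · e^(0.0372 × 14/12) = 4.998 × 1.044356 = 5.2197
Value of long forward = (F − K)·e^(−rT) = (5.2197 − 5.588) · e^(−0.0325·14/12)
= -0.3683 × 0.962793 = -0.355
Short position value = −(long value) = $0.355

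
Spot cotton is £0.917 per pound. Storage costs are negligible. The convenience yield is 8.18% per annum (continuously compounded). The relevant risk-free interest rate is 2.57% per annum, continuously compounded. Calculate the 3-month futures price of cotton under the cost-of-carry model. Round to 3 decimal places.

Net carry = r + u − y = 0.0257 + 0.0000 − 0.0818 = -0.0561
F = S·e^((r+u−y)T) = 0.917 · e^(-0.0561 × 3/12) = 0.917 · e^-0.014025
= 0.917 × 0.986073 = £0.904 per pound

£0.904 per pound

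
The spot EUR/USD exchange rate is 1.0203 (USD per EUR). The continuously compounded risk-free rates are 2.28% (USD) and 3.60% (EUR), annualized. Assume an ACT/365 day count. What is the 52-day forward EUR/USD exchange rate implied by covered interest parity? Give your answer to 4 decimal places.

1.0184

F = S·e^((r_USD − r_EUR)T) = 1.0203 · e^((0.0228 − 0.0360) × 52/365)
= 1.0203 · e^-0.001881 = 1.0203 × 0.998121
F = 1.0184 USD per EUR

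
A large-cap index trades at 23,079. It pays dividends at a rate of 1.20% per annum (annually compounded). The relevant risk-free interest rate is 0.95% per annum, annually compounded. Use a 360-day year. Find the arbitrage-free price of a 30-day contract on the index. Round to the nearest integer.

F = S · (1+r)^T / (1+q)^T
= 23079 × 1.000788 / 1.000995 = 23079 × 0.999793
F = 23,074

23,074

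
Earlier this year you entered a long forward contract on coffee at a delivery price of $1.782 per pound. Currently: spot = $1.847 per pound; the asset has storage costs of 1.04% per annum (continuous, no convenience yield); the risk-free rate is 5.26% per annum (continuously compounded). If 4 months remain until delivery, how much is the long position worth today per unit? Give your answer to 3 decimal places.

Current fair forward for the remaining 4 months: F = S·e^((r + u)·T), (r + u) = 0.0526 + 0.0104 = 0.0630
F = 1.847 · e^(0.0630 × 4/12) = 1.847 × 1.021222 = 1.8862
Value of long forward = (F − K)·e^(−rT) = (1.8862 − 1.782) · e^(−0.0526·4/12)
= 0.1042 × 0.982619 = 0.102

$0.102 per pound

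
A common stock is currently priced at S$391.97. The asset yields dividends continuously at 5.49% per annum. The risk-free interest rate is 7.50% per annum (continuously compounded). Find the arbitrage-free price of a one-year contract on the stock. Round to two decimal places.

S$399.93

F = S·e^((r − q)T) = 391.97 · e^((0.0750 − 0.0549) × 12/12)
= 391.97 · e^0.020100 = 391.97 × 1.020303
F = S$399.93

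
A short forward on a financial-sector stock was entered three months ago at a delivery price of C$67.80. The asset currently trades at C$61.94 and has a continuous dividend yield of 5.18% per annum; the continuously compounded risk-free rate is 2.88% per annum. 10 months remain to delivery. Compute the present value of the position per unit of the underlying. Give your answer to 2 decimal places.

C$6.87

Current fair forward for the remaining 10 months: F = S·e^((r − q)·T), (r − q) = 0.0288 − 0.0518 = -0.0230
F = 61.94 · e^(-0.0230 × 10/12) = 61.94 × 0.981016 = 60.7641
Value of long forward = (F − K)·e^(−rT) = (60.7641 − 67.80) · e^(−0.0288·10/12)
= -7.0359 × 0.976286 = -6.87
Short position value = −(long value) = C$6.87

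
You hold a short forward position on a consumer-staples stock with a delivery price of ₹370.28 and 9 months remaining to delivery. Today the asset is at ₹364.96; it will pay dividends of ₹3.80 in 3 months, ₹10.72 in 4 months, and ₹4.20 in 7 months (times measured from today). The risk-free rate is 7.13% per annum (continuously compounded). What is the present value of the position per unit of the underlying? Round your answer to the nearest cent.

PV(remaining dividends) I = 3.80·e^(−0.0713·3/12) + 10.72·e^(−0.0713·4/12) + 4.20·e^(−0.0713·7/12) = 18.2300
Current forward F = (S − I)·e^(rT) = (364.96 − 18.2300)·e^(0.0713·9/12) = 346.7300 × 1.054931 = 365.7762
Value (long) = (F − K)·e^(−rT) = (365.7762 − 370.28) × 0.947930 = -4.2693
Short position value = −(long value) = ₹4.27

₹4.27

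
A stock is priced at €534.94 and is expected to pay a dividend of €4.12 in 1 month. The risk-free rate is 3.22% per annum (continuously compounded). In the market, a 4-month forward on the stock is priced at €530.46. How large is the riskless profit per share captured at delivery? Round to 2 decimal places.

PV(dividends) I = 4.12·e^(−0.0322·1/12) = 4.1090
Fair forward F* = (S − I)·e^(rT) = (534.94 − 4.1090)·e^0.010733 = 530.8310 × 1.010791 = 536.5592
Market €530.46 < fair 536.5592: forward underpriced → reverse cash-and-carry (short the stock, invest proceeds at r, pay the dividends, go long the forward).
Profit at T = |F_mkt − F*| = |530.46 − 536.5592| = €6.10 per share

€6.10 per share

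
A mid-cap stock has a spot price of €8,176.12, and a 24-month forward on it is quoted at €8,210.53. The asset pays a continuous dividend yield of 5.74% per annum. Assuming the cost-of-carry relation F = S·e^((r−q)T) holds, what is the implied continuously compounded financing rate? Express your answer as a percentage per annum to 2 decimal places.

5.95%

From F = S·e^((r−q)T): (r − q) = ln(F/S)/T
ln(8210.53/8176.12) = ln(1.004209) = 0.004200
(r − q) = 0.004200 / (24/12) = 0.002100
r = ln(F/S)/T + q = 0.002100 + 0.0574 = 0.059500
r = 5.95%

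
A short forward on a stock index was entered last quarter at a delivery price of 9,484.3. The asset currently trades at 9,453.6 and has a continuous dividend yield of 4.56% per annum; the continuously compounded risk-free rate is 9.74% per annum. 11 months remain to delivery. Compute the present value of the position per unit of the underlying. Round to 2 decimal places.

-392.37

Current fair forward for the remaining 11 months: F = S·e^((r − q)·T), (r − q) = 0.0974 − 0.0456 = 0.0518
F = 9453.6 · e^(0.0518 × 11/12) = 9453.6 × 1.04862872 = 9913.3165
Value of long forward = (F − K)·e^(−rT) = (9913.3165 − 9484.3) · e^(−0.0974·11/12)
= 429.0165 × 0.91458640 = 392.37
Short position value = −(long value) = -392.37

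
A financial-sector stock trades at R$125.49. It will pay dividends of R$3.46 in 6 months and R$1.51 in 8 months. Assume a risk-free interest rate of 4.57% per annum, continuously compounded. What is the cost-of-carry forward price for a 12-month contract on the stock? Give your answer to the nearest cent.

PV(dividends) I = 3.46·e^(−0.0457·6/12) + 1.51·e^(−0.0457·8/12)
I = 3.3818 + 1.4647 = 4.8465
F = (S − I)·e^(rT) = (125.49 − 4.8465) · e^(0.0457·12/12)
= 120.6435 · e^0.045700 = 120.6435 × 1.046760 = R$126.28

R$126.28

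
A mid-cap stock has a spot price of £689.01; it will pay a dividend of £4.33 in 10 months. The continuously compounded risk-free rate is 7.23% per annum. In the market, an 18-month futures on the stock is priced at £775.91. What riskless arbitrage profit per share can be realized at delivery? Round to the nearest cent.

£12.52 per share

PV(dividends) I = 4.33·e^(−0.0723·10/12) = 4.0768
Fair futures F* = (S − I)·e^(rT) = (689.01 − 4.0768)·e^0.108450 = 684.9332 × 1.114549 = 763.3916
Market £775.91 > fair 763.3916: forward overpriced → cash-and-carry (borrow at r, buy the stock and collect the dividends, short the forward).
Profit at T = |F_mkt − F*| = |775.91 − 763.3916| = £12.52 per share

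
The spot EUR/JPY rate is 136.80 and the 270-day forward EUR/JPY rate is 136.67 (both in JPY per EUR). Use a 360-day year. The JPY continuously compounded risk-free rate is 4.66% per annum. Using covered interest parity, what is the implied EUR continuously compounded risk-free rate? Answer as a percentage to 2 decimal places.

4.79%

F = S·e^((r_JPY − r_EUR)T) ⇒ r_EUR = r_JPY − ln(F/S)/T
ln(136.67/136.80) = -0.000951; /(270/360) = -0.001268
r_EUR = 0.0466 + 0.001268 = 0.047868
r_EUR = 4.79%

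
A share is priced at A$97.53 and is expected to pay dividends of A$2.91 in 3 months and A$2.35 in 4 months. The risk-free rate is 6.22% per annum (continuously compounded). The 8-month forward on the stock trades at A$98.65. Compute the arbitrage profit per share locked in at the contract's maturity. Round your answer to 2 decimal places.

A$2.38 per share

PV(dividends) I = 2.91·e^(−0.0622·3/12) + 2.35·e^(−0.0622·4/12) = 5.1669
Fair forward F* = (S − I)·e^(rT) = (97.53 − 5.1669)·e^0.041467 = 92.3631 × 1.042339 = 96.2737
Market A$98.65 > fair 96.2737: forward overpriced → cash-and-carry (borrow at r, buy the stock and collect the dividends, short the forward).
Profit at T = |F_mkt − F*| = |98.65 − 96.2737| = A$2.38 per share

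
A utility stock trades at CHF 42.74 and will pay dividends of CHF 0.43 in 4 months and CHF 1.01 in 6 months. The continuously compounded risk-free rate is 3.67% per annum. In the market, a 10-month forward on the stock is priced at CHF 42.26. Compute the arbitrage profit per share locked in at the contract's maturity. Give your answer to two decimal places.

PV(dividends) I = 0.43·e^(−0.0367·4/12) + 1.01·e^(−0.0367·6/12) = 1.4164
Fair forward F* = (S − I)·e^(rT) = (42.74 − 1.4164)·e^0.030583 = 41.3236 × 1.031055 = 42.6069
Market CHF 42.26 < fair 42.6069: forward underpriced → reverse cash-and-carry (short the stock, invest proceeds at r, pay the dividends, go long the forward).
Profit at T = |F_mkt − F*| = |42.26 − 42.6069| = CHF 0.35 per share

CHF 0.35 per share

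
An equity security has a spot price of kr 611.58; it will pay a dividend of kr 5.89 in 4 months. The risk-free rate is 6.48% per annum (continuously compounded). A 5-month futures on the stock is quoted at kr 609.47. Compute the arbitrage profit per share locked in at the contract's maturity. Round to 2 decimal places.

PV(dividends) I = 5.89·e^(−0.0648·4/12) = 5.7641
Fair futures F* = (S − I)·e^(rT) = (611.58 − 5.7641)·e^0.027000 = 605.8159 × 1.027368 = 622.3959
Market kr 609.47 < fair 622.3959: forward underpriced → reverse cash-and-carry (short the stock, invest proceeds at r, pay the dividends, go long the forward).
Profit at T = |F_mkt − F*| = |609.47 − 622.3959| = kr 12.93 per share

kr 12.93 per share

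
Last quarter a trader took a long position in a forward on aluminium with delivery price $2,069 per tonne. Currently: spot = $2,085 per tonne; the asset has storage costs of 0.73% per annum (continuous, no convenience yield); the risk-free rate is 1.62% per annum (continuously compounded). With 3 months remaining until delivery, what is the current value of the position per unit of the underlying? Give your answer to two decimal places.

Current fair forward for the remaining 3 months: F = S·e^((r + u)·T), (r + u) = 0.0162 + 0.0073 = 0.0235
F = 2085 · e^(0.0235 × 3/12) = 2085 × 1.00589229 = 2097.2854
Value of long forward = (F − K)·e^(−rT) = (2097.2854 − 2069) · e^(−0.0162·3/12)
= 28.2854 × 0.99595819 = 28.17

$28.17 per tonne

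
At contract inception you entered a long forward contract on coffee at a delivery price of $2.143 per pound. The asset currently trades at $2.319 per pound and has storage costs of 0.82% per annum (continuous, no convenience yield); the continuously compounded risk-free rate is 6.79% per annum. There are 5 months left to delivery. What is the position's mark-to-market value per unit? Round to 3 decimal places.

Current fair forward for the remaining 5 months: F = S·e^((r + u)·T), (r + u) = 0.0679 + 0.0082 = 0.0761
F = 2.319 · e^(0.0761 × 5/12) = 2.319 × 1.032216 = 2.3937
Value of long forward = (F − K)·e^(−rT) = (2.3937 − 2.143) · e^(−0.0679·5/12)
= 0.2507 × 0.972105 = 0.244

$0.244 per pound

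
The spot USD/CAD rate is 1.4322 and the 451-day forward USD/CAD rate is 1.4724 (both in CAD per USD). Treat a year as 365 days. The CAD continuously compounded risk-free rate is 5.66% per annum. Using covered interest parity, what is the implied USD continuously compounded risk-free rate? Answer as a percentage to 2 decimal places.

F = S·e^((r_CAD − r_USD)T) ⇒ r_USD = r_CAD − ln(F/S)/T
ln(1.4724/1.4322) = 0.027682; /(451/365) = 0.022403
r_USD = 0.0566 − 0.022403 = 0.034197
r_USD = 3.42%

3.42%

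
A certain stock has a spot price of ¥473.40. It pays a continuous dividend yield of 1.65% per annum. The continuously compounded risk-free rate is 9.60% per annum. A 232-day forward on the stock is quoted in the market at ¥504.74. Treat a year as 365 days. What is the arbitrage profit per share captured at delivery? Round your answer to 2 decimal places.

¥6.80 per share

Fair forward: F* = S·e^(carry·T), with carry = (r − q) = 0.0960 − 0.0165 = 0.0795
F* = 473.40 · e^(0.0795 × 232/365) = 473.40 · e^0.050532 = 473.40 × 1.051831 = ¥497.9368
Market ¥504.74 > fair ¥497.9368: forward overpriced → cash-and-carry (buy spot, short the forward).
At maturity, profit = |F_mkt − F*| = |504.74 − 497.9368| = ¥6.80 per share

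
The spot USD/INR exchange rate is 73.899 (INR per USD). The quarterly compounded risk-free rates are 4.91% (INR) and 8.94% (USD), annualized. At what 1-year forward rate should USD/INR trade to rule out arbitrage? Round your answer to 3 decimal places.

By covered interest parity, F = S · (1+r_INR/4)^(4T) / (1+r_USD/4)^(4T)
= 73.899 × 1.050011 / 1.092442 = 73.899 × 0.961159
F = 71.029 INR per USD

71.029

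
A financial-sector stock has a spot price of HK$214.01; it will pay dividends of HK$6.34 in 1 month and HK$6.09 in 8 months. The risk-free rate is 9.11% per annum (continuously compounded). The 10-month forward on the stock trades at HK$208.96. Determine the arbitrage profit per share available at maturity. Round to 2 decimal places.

HK$8.96 per share

PV(dividends) I = 6.34·e^(−0.0911·1/12) + 6.09·e^(−0.0911·8/12) = 12.0232
Fair forward F* = (S − I)·e^(rT) = (214.01 − 12.0232)·e^0.075917 = 201.9868 × 1.078873 = 217.9181
Market HK$208.96 < fair 217.9181: forward underpriced → reverse cash-and-carry (short the stock, invest proceeds at r, pay the dividends, go long the forward).
Profit at T = |F_mkt − F*| = |208.96 − 217.9181| = HK$8.96 per share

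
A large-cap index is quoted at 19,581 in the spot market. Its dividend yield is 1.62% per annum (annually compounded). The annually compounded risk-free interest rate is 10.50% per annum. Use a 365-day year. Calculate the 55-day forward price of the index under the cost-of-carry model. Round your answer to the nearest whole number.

19,830

F = S · (1+r)^T / (1+q)^T
= 19581 × 1.015159 / 1.002424 = 19581 × 1.012704
F = 19,830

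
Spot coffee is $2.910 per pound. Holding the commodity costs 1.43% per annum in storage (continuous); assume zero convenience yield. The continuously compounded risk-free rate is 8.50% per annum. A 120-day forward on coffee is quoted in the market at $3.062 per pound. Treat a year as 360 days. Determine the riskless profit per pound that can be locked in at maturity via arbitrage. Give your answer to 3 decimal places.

Fair forward: F* = S·e^(carry·T), with carry = (r + u) = 0.0850 + 0.0143 = 0.0993
F* = 2.910 · e^(0.0993 × 120/360) = 2.910 · e^0.033100 = 2.910 × 1.033654 = $3.0079
Market $3.062 > fair $3.0079: forward overpriced → cash-and-carry (buy spot, short the forward).
At maturity, profit = |F_mkt − F*| = |3.062 − 3.0079| = $0.054 per pound

$0.054 per pound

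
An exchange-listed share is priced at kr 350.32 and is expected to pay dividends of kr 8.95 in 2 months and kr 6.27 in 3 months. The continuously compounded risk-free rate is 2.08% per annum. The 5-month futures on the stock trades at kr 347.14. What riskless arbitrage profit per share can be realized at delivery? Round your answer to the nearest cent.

PV(dividends) I = 8.95·e^(−0.0208·2/12) + 6.27·e^(−0.0208·3/12) = 15.1565
Fair futures F* = (S − I)·e^(rT) = (350.32 − 15.1565)·e^0.008667 = 335.1635 × 1.008705 = 338.0811
Market kr 347.14 > fair 338.0811: forward overpriced → cash-and-carry (borrow at r, buy the stock and collect the dividends, short the forward).
Profit at T = |F_mkt − F*| = |347.14 − 338.0811| = kr 9.06 per share

kr 9.06 per share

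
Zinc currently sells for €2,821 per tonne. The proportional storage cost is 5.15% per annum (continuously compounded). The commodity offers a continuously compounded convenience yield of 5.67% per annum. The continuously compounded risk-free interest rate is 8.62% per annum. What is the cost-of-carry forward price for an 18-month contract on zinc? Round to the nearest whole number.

€3,185 per tonne

Net carry = r + u − y = 0.0862 + 0.0515 − 0.0567 = 0.0810
F = S·e^((r+u−y)T) = 2821 · e^(0.0810 × 18/12) = 2821 · e^0.121500
= 2821 × 1.129189 = €3,185 per tonne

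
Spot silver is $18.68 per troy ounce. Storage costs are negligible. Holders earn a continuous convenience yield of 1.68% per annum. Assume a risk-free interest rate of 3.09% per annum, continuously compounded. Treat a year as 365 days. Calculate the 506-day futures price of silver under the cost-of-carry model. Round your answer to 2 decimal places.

$19.05 per troy ounce

Net carry = r + u − y = 0.0309 + 0.0000 − 0.0168 = 0.0141
F = S·e^((r+u−y)T) = 18.68 · e^(0.0141 × 506/365) = 18.68 · e^0.019547
= 18.68 × 1.019739 = $19.05 per troy ounce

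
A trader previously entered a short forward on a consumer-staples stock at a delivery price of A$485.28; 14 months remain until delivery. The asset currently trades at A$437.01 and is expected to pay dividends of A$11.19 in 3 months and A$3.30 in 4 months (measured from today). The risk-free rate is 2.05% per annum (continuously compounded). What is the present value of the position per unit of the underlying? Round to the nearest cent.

A$51.21

PV(remaining dividends) I = 11.19·e^(−0.0205·3/12) + 3.30·e^(−0.0205·4/12) = 14.4103
Current forward F = (S − I)·e^(rT) = (437.01 − 14.4103)·e^(0.0205·14/12) = 422.5997 × 1.024205 = 432.8287
Value (long) = (F − K)·e^(−rT) = (432.8287 − 485.28) × 0.976367 = -51.2117
Short position value = −(long value) = A$51.21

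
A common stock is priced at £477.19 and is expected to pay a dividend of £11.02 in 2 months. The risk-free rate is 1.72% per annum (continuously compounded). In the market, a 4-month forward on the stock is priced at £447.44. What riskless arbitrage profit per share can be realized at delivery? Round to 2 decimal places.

PV(dividends) I = 11.02·e^(−0.0172·2/12) = 10.9885
Fair forward F* = (S − I)·e^(rT) = (477.19 − 10.9885)·e^0.005733 = 466.2015 × 1.005749 = 468.8817
Market £447.44 < fair 468.8817: forward underpriced → reverse cash-and-carry (short the stock, invest proceeds at r, pay the dividends, go long the forward).
Profit at T = |F_mkt − F*| = |447.44 − 468.8817| = £21.44 per share

£21.44 per share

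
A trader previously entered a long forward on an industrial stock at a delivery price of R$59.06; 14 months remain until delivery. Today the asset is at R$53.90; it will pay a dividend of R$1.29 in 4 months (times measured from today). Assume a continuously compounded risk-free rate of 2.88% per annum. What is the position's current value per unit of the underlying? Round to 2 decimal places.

PV(remaining dividends) I = 1.29·e^(−0.0288·4/12) = 1.2777
Current forward F = (S − I)·e^(rT) = (53.90 − 1.2777)·e^(0.0288·14/12) = 52.6223 × 1.034171 = 54.4205
Value (long) = (F − K)·e^(−rT) = (54.4205 − 59.06) × 0.966958 = -4.4862
Value = -R$4.49

-R$4.49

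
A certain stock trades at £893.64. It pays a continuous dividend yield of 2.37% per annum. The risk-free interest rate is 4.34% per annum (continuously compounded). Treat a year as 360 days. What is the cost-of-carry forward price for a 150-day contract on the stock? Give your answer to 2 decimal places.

£901.01

F = S·e^((r − q)T) = 893.64 · e^((0.0434 − 0.0237) × 150/360)
= 893.64 · e^0.008208 = 893.64 × 1.008242
F = £901.01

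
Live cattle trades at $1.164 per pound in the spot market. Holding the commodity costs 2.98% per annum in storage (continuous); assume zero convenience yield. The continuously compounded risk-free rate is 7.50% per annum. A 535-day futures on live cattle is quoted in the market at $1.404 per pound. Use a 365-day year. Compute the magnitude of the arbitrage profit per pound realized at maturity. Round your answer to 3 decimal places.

Fair futures: F* = S·e^(carry·T), with carry = (r + u) = 0.0750 + 0.0298 = 0.1048
F* = 1.164 · e^(0.1048 × 535/365) = 1.164 · e^0.153611 = 1.164 × 1.166037 = $1.3573
Market $1.404 > fair $1.3573: forward overpriced → cash-and-carry (buy spot, short the forward).
At maturity, profit = |F_mkt − F*| = |1.404 − 1.3573| = $0.047 per pound

$0.047 per pound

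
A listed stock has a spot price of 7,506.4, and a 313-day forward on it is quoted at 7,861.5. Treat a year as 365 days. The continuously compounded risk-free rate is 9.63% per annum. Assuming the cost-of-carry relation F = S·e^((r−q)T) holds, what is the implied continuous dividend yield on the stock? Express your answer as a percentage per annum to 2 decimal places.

4.24%

From F = S·e^((r−q)T): (r − q) = ln(F/S)/T
ln(7861.5/7506.4) = ln(1.047306) = 0.046221
(r − q) = 0.046221 / (313/365) = 0.053900
q = r − ln(F/S)/T = 0.0963 − 0.053900 = 0.042400
q = 4.24%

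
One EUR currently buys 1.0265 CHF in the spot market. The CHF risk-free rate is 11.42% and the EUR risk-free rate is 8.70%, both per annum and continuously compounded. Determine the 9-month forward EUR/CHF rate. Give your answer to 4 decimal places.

F = S·e^((r_CHF − r_EUR)T) = 1.0265 · e^((0.1142 − 0.0870) × 9/12)
= 1.0265 · e^0.020400 = 1.0265 × 1.020610
F = 1.0477 CHF per EUR

1.0477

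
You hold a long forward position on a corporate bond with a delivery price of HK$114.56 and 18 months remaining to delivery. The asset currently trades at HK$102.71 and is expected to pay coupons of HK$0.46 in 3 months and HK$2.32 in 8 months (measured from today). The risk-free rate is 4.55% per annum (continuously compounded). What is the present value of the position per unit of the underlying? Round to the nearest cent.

PV(remaining coupons) I = 0.46·e^(−0.0455·3/12) + 2.32·e^(−0.0455·8/12) = 2.7055
Current forward F = (S − I)·e^(rT) = (102.71 − 2.7055)·e^(0.0455·18/12) = 100.0045 × 1.070633 = 107.0681
Value (long) = (F − K)·e^(−rT) = (107.0681 − 114.56) × 0.934027 = -6.9976
Value = -HK$7.00

-HK$7.00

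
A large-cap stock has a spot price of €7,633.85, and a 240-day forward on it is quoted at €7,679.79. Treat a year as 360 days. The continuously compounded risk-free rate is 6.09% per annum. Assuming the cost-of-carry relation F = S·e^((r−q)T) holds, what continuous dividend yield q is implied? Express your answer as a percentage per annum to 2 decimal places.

5.19%

From F = S·e^((r−q)T): (r − q) = ln(F/S)/T
ln(7679.79/7633.85) = ln(1.006018) = 0.006000
(r − q) = 0.006000 / (240/360) = 0.009000
q = r − ln(F/S)/T = 0.0609 − 0.009000 = 0.051900
q = 5.19%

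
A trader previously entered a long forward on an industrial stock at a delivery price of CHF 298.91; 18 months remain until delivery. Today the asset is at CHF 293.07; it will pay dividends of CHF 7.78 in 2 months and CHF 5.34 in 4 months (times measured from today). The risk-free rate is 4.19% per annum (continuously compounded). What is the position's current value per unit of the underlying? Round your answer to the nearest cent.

PV(remaining dividends) I = 7.78·e^(−0.0419·2/12) + 5.34·e^(−0.0419·4/12) = 12.9918
Current forward F = (S − I)·e^(rT) = (293.07 − 12.9918)·e^(0.0419·18/12) = 280.0782 × 1.064867 = 298.2460
Value (long) = (F − K)·e^(−rT) = (298.2460 − 298.91) × 0.939084 = -0.6236
Value = -CHF 0.62

-CHF 0.62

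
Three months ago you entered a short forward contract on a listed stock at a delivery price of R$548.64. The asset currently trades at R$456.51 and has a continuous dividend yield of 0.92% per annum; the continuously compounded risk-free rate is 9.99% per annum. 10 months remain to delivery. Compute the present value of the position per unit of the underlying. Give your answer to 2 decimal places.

R$51.79

Current fair forward for the remaining 10 months: F = S·e^((r − q)·T), (r − q) = 0.0999 − 0.0092 = 0.0907
F = 456.51 · e^(0.0907 × 10/12) = 456.51 × 1.078513 = 492.3520
Value of long forward = (F − K)·e^(−rT) = (492.3520 − 548.64) · e^(−0.0999·10/12)
= -56.2880 × 0.920121 = -51.79
Short position value = −(long value) = R$51.79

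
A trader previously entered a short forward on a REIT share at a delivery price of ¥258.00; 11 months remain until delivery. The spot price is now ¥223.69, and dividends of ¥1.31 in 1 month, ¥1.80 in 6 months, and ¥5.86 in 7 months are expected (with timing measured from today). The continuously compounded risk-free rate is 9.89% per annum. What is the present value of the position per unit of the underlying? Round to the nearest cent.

PV(remaining dividends) I = 1.31·e^(−0.0989·1/12) + 1.80·e^(−0.0989·6/12) + 5.86·e^(−0.0989·7/12) = 8.5439
Current forward F = (S − I)·e^(rT) = (223.69 − 8.5439)·e^(0.0989·11/12) = 215.1461 × 1.094895 = 235.5624
Value (long) = (F − K)·e^(−rT) = (235.5624 − 258.00) × 0.913330 = -20.4929
Short position value = −(long value) = ¥20.49

¥20.49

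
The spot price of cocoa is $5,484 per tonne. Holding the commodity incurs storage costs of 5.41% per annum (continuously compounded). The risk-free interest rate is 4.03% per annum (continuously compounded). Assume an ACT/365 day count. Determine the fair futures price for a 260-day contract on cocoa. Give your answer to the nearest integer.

$5,865 per tonne

Net carry = r + u − y = 0.0403 + 0.0541 − 0.0000 = 0.0944
F = S·e^((r+u−y)T) = 5484 · e^(0.0944 × 260/365) = 5484 · e^0.067244
= 5484 × 1.069556 = $5,865 per tonne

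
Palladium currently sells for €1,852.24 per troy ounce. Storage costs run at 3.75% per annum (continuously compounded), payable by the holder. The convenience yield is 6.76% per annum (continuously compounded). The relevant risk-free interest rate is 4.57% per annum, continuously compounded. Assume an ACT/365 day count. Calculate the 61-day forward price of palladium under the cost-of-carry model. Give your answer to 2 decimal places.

Net carry = r + u − y = 0.0457 + 0.0375 − 0.0676 = 0.0156
F = S·e^((r+u−y)T) = 1852.24 · e^(0.0156 × 61/365) = 1852.24 · e^0.00260712
= 1852.24 × 1.00261052 = €1,857.08 per troy ounce

€1,857.08 per troy ounce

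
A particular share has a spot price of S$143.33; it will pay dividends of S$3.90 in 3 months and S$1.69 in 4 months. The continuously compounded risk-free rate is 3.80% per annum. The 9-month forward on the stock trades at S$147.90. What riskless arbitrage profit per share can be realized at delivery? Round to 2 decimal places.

PV(dividends) I = 3.90·e^(−0.0380·3/12) + 1.69·e^(−0.0380·4/12) = 5.5319
Fair forward F* = (S − I)·e^(rT) = (143.33 − 5.5319)·e^0.028500 = 137.7981 × 1.028910 = 141.7818
Market S$147.90 > fair 141.7818: forward overpriced → cash-and-carry (borrow at r, buy the stock and collect the dividends, short the forward).
Profit at T = |F_mkt − F*| = |147.90 − 141.7818| = S$6.12 per share

S$6.12 per share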